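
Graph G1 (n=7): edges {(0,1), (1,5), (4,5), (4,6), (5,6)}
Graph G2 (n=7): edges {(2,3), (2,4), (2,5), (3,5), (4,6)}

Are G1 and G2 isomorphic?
Yes, isomorphic

The graphs are isomorphic.
One valid mapping φ: V(G1) → V(G2): 0→6, 1→4, 2→1, 3→0, 4→3, 5→2, 6→5

Verify φ preserves adjacency — for each edge of G1, its image is an edge of G2:
  (0,1) → (φ(0),φ(1)) = (4,6) ∈ E(G2) ✓
  (1,5) → (φ(1),φ(5)) = (2,4) ∈ E(G2) ✓
  (4,5) → (φ(4),φ(5)) = (2,3) ∈ E(G2) ✓
  (4,6) → (φ(4),φ(6)) = (3,5) ∈ E(G2) ✓
  (5,6) → (φ(5),φ(6)) = (2,5) ∈ E(G2) ✓
All 5 edges of G1 map to edges of G2, and |E(G1)| = |E(G2)| = 5, so φ is a bijection on edges as well as vertices. Hence G1 ≅ G2.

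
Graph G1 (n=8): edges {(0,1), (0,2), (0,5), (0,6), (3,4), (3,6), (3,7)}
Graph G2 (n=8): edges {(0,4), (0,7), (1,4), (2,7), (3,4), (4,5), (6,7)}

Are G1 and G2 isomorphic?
Yes, isomorphic

The graphs are isomorphic.
One valid mapping φ: V(G1) → V(G2): 0→4, 1→1, 2→3, 3→7, 4→2, 5→5, 6→0, 7→6

Verify φ preserves adjacency — for each edge of G1, its image is an edge of G2:
  (0,1) → (φ(0),φ(1)) = (1,4) ∈ E(G2) ✓
  (0,2) → (φ(0),φ(2)) = (3,4) ∈ E(G2) ✓
  (0,5) → (φ(0),φ(5)) = (4,5) ∈ E(G2) ✓
  (0,6) → (φ(0),φ(6)) = (0,4) ∈ E(G2) ✓
  (3,4) → (φ(3),φ(4)) = (2,7) ∈ E(G2) ✓
  (3,6) → (φ(3),φ(6)) = (0,7) ∈ E(G2) ✓
  (3,7) → (φ(3),φ(7)) = (6,7) ∈ E(G2) ✓
All 7 edges of G1 map to edges of G2, and |E(G1)| = |E(G2)| = 7, so φ is a bijection on edges as well as vertices. Hence G1 ≅ G2.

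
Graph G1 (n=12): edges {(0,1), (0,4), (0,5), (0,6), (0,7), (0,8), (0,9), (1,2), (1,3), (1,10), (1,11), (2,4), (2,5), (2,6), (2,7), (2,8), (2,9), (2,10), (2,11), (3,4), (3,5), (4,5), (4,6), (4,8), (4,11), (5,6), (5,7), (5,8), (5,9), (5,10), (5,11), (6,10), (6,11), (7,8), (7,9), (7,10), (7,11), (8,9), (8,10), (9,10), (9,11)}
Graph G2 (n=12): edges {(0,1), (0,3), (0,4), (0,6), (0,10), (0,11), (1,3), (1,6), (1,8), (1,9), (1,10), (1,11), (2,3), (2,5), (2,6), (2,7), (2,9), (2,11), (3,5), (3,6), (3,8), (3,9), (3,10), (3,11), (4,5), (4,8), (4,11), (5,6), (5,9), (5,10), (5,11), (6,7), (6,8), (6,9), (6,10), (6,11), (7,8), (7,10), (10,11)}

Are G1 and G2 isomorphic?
No, not isomorphic

The graphs are NOT isomorphic.

Counting triangles (3-cliques): G1 has 52, G2 has 48.
Triangle count is an isomorphism invariant, so differing triangle counts rule out isomorphism.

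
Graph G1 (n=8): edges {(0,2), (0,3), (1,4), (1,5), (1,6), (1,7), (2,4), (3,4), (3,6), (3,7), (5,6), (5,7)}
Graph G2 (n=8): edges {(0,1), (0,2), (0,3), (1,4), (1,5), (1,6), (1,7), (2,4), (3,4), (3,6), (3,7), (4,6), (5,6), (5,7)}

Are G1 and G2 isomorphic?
No, not isomorphic

The graphs are NOT isomorphic.

Counting edges: G1 has 12 edge(s); G2 has 14 edge(s).
Edge count is an isomorphism invariant (a bijection on vertices induces a bijection on edges), so differing edge counts rule out isomorphism.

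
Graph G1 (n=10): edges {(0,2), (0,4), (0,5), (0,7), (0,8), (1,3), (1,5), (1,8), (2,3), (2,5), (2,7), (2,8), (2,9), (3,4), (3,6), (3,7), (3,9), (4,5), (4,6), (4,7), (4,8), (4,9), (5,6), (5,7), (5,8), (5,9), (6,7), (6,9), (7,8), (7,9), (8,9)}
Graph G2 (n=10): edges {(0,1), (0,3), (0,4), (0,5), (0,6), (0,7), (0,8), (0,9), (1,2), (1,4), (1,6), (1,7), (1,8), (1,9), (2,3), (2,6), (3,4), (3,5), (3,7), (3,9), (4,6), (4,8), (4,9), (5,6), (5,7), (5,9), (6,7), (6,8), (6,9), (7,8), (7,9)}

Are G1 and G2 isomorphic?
Yes, isomorphic

The graphs are isomorphic.
One valid mapping φ: V(G1) → V(G2): 0→8, 1→2, 2→4, 3→3, 4→7, 5→6, 6→5, 7→0, 8→1, 9→9

Verify φ preserves adjacency — for each edge of G1, its image is an edge of G2:
  (0,2) → (φ(0),φ(2)) = (4,8) ∈ E(G2) ✓
  (0,4) → (φ(0),φ(4)) = (7,8) ∈ E(G2) ✓
  (0,5) → (φ(0),φ(5)) = (6,8) ∈ E(G2) ✓
  (0,7) → (φ(0),φ(7)) = (0,8) ∈ E(G2) ✓
  (0,8) → (φ(0),φ(8)) = (1,8) ∈ E(G2) ✓
  (1,3) → (φ(1),φ(3)) = (2,3) ∈ E(G2) ✓
  (1,5) → (φ(1),φ(5)) = (2,6) ∈ E(G2) ✓
  (1,8) → (φ(1),φ(8)) = (1,2) ∈ E(G2) ✓
  (2,3) → (φ(2),φ(3)) = (3,4) ∈ E(G2) ✓
  (2,5) → (φ(2),φ(5)) = (4,6) ∈ E(G2) ✓
  (2,7) → (φ(2),φ(7)) = (0,4) ∈ E(G2) ✓
  (2,8) → (φ(2),φ(8)) = (1,4) ∈ E(G2) ✓
  (2,9) → (φ(2),φ(9)) = (4,9) ∈ E(G2) ✓
  (3,4) → (φ(3),φ(4)) = (3,7) ∈ E(G2) ✓
  (3,6) → (φ(3),φ(6)) = (3,5) ∈ E(G2) ✓
  (3,7) → (φ(3),φ(7)) = (0,3) ∈ E(G2) ✓
  (3,9) → (φ(3),φ(9)) = (3,9) ∈ E(G2) ✓
  (4,5) → (φ(4),φ(5)) = (6,7) ∈ E(G2) ✓
  (4,6) → (φ(4),φ(6)) = (5,7) ∈ E(G2) ✓
  (4,7) → (φ(4),φ(7)) = (0,7) ∈ E(G2) ✓
  (4,8) → (φ(4),φ(8)) = (1,7) ∈ E(G2) ✓
  (4,9) → (φ(4),φ(9)) = (7,9) ∈ E(G2) ✓
  (5,6) → (φ(5),φ(6)) = (5,6) ∈ E(G2) ✓
  (5,7) → (φ(5),φ(7)) = (0,6) ∈ E(G2) ✓
  (5,8) → (φ(5),φ(8)) = (1,6) ∈ E(G2) ✓
  (5,9) → (φ(5),φ(9)) = (6,9) ∈ E(G2) ✓
  (6,7) → (φ(6),φ(7)) = (0,5) ∈ E(G2) ✓
  (6,9) → (φ(6),φ(9)) = (5,9) ∈ E(G2) ✓
  (7,8) → (φ(7),φ(8)) = (0,1) ∈ E(G2) ✓
  (7,9) → (φ(7),φ(9)) = (0,9) ∈ E(G2) ✓
  (8,9) → (φ(8),φ(9)) = (1,9) ∈ E(G2) ✓
All 31 edges of G1 map to edges of G2, and |E(G1)| = |E(G2)| = 31, so φ is a bijection on edges as well as vertices. Hence G1 ≅ G2.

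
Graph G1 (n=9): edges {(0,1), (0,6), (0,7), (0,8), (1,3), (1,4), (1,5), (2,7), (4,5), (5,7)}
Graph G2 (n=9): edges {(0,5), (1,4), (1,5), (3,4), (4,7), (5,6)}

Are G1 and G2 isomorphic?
No, not isomorphic

The graphs are NOT isomorphic.

Connected components of G1: 1 component(s) with vertex sets [[0, 1, 2, 3, 4, 5, 6, 7, 8]], sizes [9].
Connected components of G2: 3 component(s) with vertex sets [[2], [8], [0, 1, 3, 4, 5, 6, 7]], sizes [1, 1, 7].
The number of connected components (and the multiset of component sizes) is an isomorphism invariant — an isomorphism maps each component of G1 bijectively onto a component of G2. Since G1 has 1 component(s) and G2 has 3, they cannot be isomorphic.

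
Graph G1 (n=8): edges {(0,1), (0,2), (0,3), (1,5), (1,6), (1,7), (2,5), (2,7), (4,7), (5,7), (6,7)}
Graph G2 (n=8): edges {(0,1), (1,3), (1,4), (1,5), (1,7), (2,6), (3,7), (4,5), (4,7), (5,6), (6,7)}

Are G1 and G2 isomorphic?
Yes, isomorphic

The graphs are isomorphic.
One valid mapping φ: V(G1) → V(G2): 0→6, 1→7, 2→5, 3→2, 4→0, 5→4, 6→3, 7→1

Verify φ preserves adjacency — for each edge of G1, its image is an edge of G2:
  (0,1) → (φ(0),φ(1)) = (6,7) ∈ E(G2) ✓
  (0,2) → (φ(0),φ(2)) = (5,6) ∈ E(G2) ✓
  (0,3) → (φ(0),φ(3)) = (2,6) ∈ E(G2) ✓
  (1,5) → (φ(1),φ(5)) = (4,7) ∈ E(G2) ✓
  (1,6) → (φ(1),φ(6)) = (3,7) ∈ E(G2) ✓
  (1,7) → (φ(1),φ(7)) = (1,7) ∈ E(G2) ✓
  (2,5) → (φ(2),φ(5)) = (4,5) ∈ E(G2) ✓
  (2,7) → (φ(2),φ(7)) = (1,5) ∈ E(G2) ✓
  (4,7) → (φ(4),φ(7)) = (0,1) ∈ E(G2) ✓
  (5,7) → (φ(5),φ(7)) = (1,4) ∈ E(G2) ✓
  (6,7) → (φ(6),φ(7)) = (1,3) ∈ E(G2) ✓
All 11 edges of G1 map to edges of G2, and |E(G1)| = |E(G2)| = 11, so φ is a bijection on edges as well as vertices. Hence G1 ≅ G2.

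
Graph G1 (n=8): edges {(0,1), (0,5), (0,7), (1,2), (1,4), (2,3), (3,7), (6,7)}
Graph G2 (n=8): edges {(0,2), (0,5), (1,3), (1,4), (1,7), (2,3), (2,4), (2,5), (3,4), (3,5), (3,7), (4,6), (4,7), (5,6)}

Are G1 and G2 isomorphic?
No, not isomorphic

The graphs are NOT isomorphic.

Degrees in G1: deg(0)=3, deg(1)=3, deg(2)=2, deg(3)=2, deg(4)=1, deg(5)=1, deg(6)=1, deg(7)=3.
Sorted degree sequence of G1: [3, 3, 3, 2, 2, 1, 1, 1].
Degrees in G2: deg(0)=2, deg(1)=3, deg(2)=4, deg(3)=5, deg(4)=5, deg(5)=4, deg(6)=2, deg(7)=3.
Sorted degree sequence of G2: [5, 5, 4, 4, 3, 3, 2, 2].
The (sorted) degree sequence is an isomorphism invariant, so since G1 and G2 have different degree sequences they cannot be isomorphic.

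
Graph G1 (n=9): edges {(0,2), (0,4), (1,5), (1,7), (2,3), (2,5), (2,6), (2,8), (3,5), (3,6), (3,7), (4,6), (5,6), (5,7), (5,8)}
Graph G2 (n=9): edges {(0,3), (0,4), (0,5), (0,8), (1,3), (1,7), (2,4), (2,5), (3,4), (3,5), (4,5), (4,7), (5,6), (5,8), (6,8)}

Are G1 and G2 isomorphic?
Yes, isomorphic

The graphs are isomorphic.
One valid mapping φ: V(G1) → V(G2): 0→7, 1→6, 2→4, 3→0, 4→1, 5→5, 6→3, 7→8, 8→2

Verify φ preserves adjacency — for each edge of G1, its image is an edge of G2:
  (0,2) → (φ(0),φ(2)) = (4,7) ∈ E(G2) ✓
  (0,4) → (φ(0),φ(4)) = (1,7) ∈ E(G2) ✓
  (1,5) → (φ(1),φ(5)) = (5,6) ∈ E(G2) ✓
  (1,7) → (φ(1),φ(7)) = (6,8) ∈ E(G2) ✓
  (2,3) → (φ(2),φ(3)) = (0,4) ∈ E(G2) ✓
  (2,5) → (φ(2),φ(5)) = (4,5) ∈ E(G2) ✓
  (2,6) → (φ(2),φ(6)) = (3,4) ∈ E(G2) ✓
  (2,8) → (φ(2),φ(8)) = (2,4) ∈ E(G2) ✓
  (3,5) → (φ(3),φ(5)) = (0,5) ∈ E(G2) ✓
  (3,6) → (φ(3),φ(6)) = (0,3) ∈ E(G2) ✓
  (3,7) → (φ(3),φ(7)) = (0,8) ∈ E(G2) ✓
  (4,6) → (φ(4),φ(6)) = (1,3) ∈ E(G2) ✓
  (5,6) → (φ(5),φ(6)) = (3,5) ∈ E(G2) ✓
  (5,7) → (φ(5),φ(7)) = (5,8) ∈ E(G2) ✓
  (5,8) → (φ(5),φ(8)) = (2,5) ∈ E(G2) ✓
All 15 edges of G1 map to edges of G2, and |E(G1)| = |E(G2)| = 15, so φ is a bijection on edges as well as vertices. Hence G1 ≅ G2.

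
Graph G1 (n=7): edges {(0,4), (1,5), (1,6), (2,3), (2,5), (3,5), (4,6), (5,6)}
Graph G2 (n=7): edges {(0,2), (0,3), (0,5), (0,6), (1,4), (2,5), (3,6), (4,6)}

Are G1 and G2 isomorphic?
Yes, isomorphic

The graphs are isomorphic.
One valid mapping φ: V(G1) → V(G2): 0→1, 1→3, 2→2, 3→5, 4→4, 5→0, 6→6

Verify φ preserves adjacency — for each edge of G1, its image is an edge of G2:
  (0,4) → (φ(0),φ(4)) = (1,4) ∈ E(G2) ✓
  (1,5) → (φ(1),φ(5)) = (0,3) ∈ E(G2) ✓
  (1,6) → (φ(1),φ(6)) = (3,6) ∈ E(G2) ✓
  (2,3) → (φ(2),φ(3)) = (2,5) ∈ E(G2) ✓
  (2,5) → (φ(2),φ(5)) = (0,2) ∈ E(G2) ✓
  (3,5) → (φ(3),φ(5)) = (0,5) ∈ E(G2) ✓
  (4,6) → (φ(4),φ(6)) = (4,6) ∈ E(G2) ✓
  (5,6) → (φ(5),φ(6)) = (0,6) ∈ E(G2) ✓
All 8 edges of G1 map to edges of G2, and |E(G1)| = |E(G2)| = 8, so φ is a bijection on edges as well as vertices. Hence G1 ≅ G2.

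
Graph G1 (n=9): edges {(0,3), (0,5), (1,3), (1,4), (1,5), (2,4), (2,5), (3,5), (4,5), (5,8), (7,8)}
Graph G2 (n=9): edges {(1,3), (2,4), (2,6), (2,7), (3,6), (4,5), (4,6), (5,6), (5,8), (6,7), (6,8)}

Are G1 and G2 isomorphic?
Yes, isomorphic

The graphs are isomorphic.
One valid mapping φ: V(G1) → V(G2): 0→8, 1→4, 2→7, 3→5, 4→2, 5→6, 6→0, 7→1, 8→3

Verify φ preserves adjacency — for each edge of G1, its image is an edge of G2:
  (0,3) → (φ(0),φ(3)) = (5,8) ∈ E(G2) ✓
  (0,5) → (φ(0),φ(5)) = (6,8) ∈ E(G2) ✓
  (1,3) → (φ(1),φ(3)) = (4,5) ∈ E(G2) ✓
  (1,4) → (φ(1),φ(4)) = (2,4) ∈ E(G2) ✓
  (1,5) → (φ(1),φ(5)) = (4,6) ∈ E(G2) ✓
  (2,4) → (φ(2),φ(4)) = (2,7) ∈ E(G2) ✓
  (2,5) → (φ(2),φ(5)) = (6,7) ∈ E(G2) ✓
  (3,5) → (φ(3),φ(5)) = (5,6) ∈ E(G2) ✓
  (4,5) → (φ(4),φ(5)) = (2,6) ∈ E(G2) ✓
  (5,8) → (φ(5),φ(8)) = (3,6) ∈ E(G2) ✓
  (7,8) → (φ(7),φ(8)) = (1,3) ∈ E(G2) ✓
All 11 edges of G1 map to edges of G2, and |E(G1)| = |E(G2)| = 11, so φ is a bijection on edges as well as vertices. Hence G1 ≅ G2.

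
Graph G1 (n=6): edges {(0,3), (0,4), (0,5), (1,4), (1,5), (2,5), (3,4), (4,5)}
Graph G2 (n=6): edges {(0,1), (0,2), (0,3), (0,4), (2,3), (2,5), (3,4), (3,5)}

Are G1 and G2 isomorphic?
Yes, isomorphic

The graphs are isomorphic.
One valid mapping φ: V(G1) → V(G2): 0→2, 1→4, 2→1, 3→5, 4→3, 5→0

Verify φ preserves adjacency — for each edge of G1, its image is an edge of G2:
  (0,3) → (φ(0),φ(3)) = (2,5) ∈ E(G2) ✓
  (0,4) → (φ(0),φ(4)) = (2,3) ∈ E(G2) ✓
  (0,5) → (φ(0),φ(5)) = (0,2) ∈ E(G2) ✓
  (1,4) → (φ(1),φ(4)) = (3,4) ∈ E(G2) ✓
  (1,5) → (φ(1),φ(5)) = (0,4) ∈ E(G2) ✓
  (2,5) → (φ(2),φ(5)) = (0,1) ∈ E(G2) ✓
  (3,4) → (φ(3),φ(4)) = (3,5) ∈ E(G2) ✓
  (4,5) → (φ(4),φ(5)) = (0,3) ∈ E(G2) ✓
All 8 edges of G1 map to edges of G2, and |E(G1)| = |E(G2)| = 8, so φ is a bijection on edges as well as vertices. Hence G1 ≅ G2.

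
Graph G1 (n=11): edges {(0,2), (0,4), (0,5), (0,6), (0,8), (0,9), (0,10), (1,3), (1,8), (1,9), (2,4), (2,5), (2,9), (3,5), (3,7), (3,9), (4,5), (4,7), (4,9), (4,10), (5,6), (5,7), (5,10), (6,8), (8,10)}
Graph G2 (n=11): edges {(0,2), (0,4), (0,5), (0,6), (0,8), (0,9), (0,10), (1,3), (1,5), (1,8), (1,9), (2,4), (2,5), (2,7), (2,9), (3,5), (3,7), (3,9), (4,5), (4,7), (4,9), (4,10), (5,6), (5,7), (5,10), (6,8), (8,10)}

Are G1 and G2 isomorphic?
No, not isomorphic

The graphs are NOT isomorphic.

Counting edges: G1 has 25 edge(s); G2 has 27 edge(s).
Edge count is an isomorphism invariant (a bijection on vertices induces a bijection on edges), so differing edge counts rule out isomorphism.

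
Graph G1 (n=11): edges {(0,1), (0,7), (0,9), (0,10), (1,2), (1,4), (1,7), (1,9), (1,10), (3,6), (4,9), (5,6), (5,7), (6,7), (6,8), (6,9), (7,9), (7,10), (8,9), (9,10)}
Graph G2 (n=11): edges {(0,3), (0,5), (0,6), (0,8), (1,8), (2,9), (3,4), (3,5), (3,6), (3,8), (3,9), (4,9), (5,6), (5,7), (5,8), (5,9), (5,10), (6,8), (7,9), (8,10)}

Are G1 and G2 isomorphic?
Yes, isomorphic

The graphs are isomorphic.
One valid mapping φ: V(G1) → V(G2): 0→6, 1→8, 2→1, 3→2, 4→10, 5→4, 6→9, 7→3, 8→7, 9→5, 10→0

Verify φ preserves adjacency — for each edge of G1, its image is an edge of G2:
  (0,1) → (φ(0),φ(1)) = (6,8) ∈ E(G2) ✓
  (0,7) → (φ(0),φ(7)) = (3,6) ∈ E(G2) ✓
  (0,9) → (φ(0),φ(9)) = (5,6) ∈ E(G2) ✓
  (0,10) → (φ(0),φ(10)) = (0,6) ∈ E(G2) ✓
  (1,2) → (φ(1),φ(2)) = (1,8) ∈ E(G2) ✓
  (1,4) → (φ(1),φ(4)) = (8,10) ∈ E(G2) ✓
  (1,7) → (φ(1),φ(7)) = (3,8) ∈ E(G2) ✓
  (1,9) → (φ(1),φ(9)) = (5,8) ∈ E(G2) ✓
  (1,10) → (φ(1),φ(10)) = (0,8) ∈ E(G2) ✓
  (3,6) → (φ(3),φ(6)) = (2,9) ∈ E(G2) ✓
  (4,9) → (φ(4),φ(9)) = (5,10) ∈ E(G2) ✓
  (5,6) → (φ(5),φ(6)) = (4,9) ∈ E(G2) ✓
  (5,7) → (φ(5),φ(7)) = (3,4) ∈ E(G2) ✓
  (6,7) → (φ(6),φ(7)) = (3,9) ∈ E(G2) ✓
  (6,8) → (φ(6),φ(8)) = (7,9) ∈ E(G2) ✓
  (6,9) → (φ(6),φ(9)) = (5,9) ∈ E(G2) ✓
  (7,9) → (φ(7),φ(9)) = (3,5) ∈ E(G2) ✓
  (7,10) → (φ(7),φ(10)) = (0,3) ∈ E(G2) ✓
  (8,9) → (φ(8),φ(9)) = (5,7) ∈ E(G2) ✓
  (9,10) → (φ(9),φ(10)) = (0,5) ∈ E(G2) ✓
All 20 edges of G1 map to edges of G2, and |E(G1)| = |E(G2)| = 20, so φ is a bijection on edges as well as vertices. Hence G1 ≅ G2.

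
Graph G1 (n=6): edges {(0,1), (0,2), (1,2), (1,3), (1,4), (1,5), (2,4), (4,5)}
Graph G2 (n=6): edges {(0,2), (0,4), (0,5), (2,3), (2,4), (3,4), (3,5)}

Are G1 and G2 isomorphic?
No, not isomorphic

The graphs are NOT isomorphic.

Connected components of G1: 1 component(s) with vertex sets [[0, 1, 2, 3, 4, 5]], sizes [6].
Connected components of G2: 2 component(s) with vertex sets [[1], [0, 2, 3, 4, 5]], sizes [1, 5].
The number of connected components (and the multiset of component sizes) is an isomorphism invariant — an isomorphism maps each component of G1 bijectively onto a component of G2. Since G1 has 1 component(s) and G2 has 2, they cannot be isomorphic.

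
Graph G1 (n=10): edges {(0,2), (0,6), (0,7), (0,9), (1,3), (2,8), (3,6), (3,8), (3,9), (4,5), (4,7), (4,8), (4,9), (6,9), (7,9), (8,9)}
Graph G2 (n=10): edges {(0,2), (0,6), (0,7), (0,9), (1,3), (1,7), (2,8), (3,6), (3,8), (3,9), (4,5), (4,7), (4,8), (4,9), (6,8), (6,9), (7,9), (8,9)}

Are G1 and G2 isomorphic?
No, not isomorphic

The graphs are NOT isomorphic.

Counting edges: G1 has 16 edge(s); G2 has 18 edge(s).
Edge count is an isomorphism invariant (a bijection on vertices induces a bijection on edges), so differing edge counts rule out isomorphism.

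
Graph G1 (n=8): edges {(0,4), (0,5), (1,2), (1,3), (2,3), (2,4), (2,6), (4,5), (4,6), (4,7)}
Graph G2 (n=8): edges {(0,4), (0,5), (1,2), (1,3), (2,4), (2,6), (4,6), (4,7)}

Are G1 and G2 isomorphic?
No, not isomorphic

The graphs are NOT isomorphic.

Counting edges: G1 has 10 edge(s); G2 has 8 edge(s).
Edge count is an isomorphism invariant (a bijection on vertices induces a bijection on edges), so differing edge counts rule out isomorphism.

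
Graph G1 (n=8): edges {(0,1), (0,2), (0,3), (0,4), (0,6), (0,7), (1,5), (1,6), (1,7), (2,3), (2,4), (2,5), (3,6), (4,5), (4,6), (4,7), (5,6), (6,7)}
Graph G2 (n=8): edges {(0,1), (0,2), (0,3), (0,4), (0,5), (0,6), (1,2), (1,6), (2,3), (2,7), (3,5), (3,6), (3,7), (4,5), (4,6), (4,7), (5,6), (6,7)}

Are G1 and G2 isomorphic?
Yes, isomorphic

The graphs are isomorphic.
One valid mapping φ: V(G1) → V(G2): 0→0, 1→4, 2→2, 3→1, 4→3, 5→7, 6→6, 7→5

Verify φ preserves adjacency — for each edge of G1, its image is an edge of G2:
  (0,1) → (φ(0),φ(1)) = (0,4) ∈ E(G2) ✓
  (0,2) → (φ(0),φ(2)) = (0,2) ∈ E(G2) ✓
  (0,3) → (φ(0),φ(3)) = (0,1) ∈ E(G2) ✓
  (0,4) → (φ(0),φ(4)) = (0,3) ∈ E(G2) ✓
  (0,6) → (φ(0),φ(6)) = (0,6) ∈ E(G2) ✓
  (0,7) → (φ(0),φ(7)) = (0,5) ∈ E(G2) ✓
  (1,5) → (φ(1),φ(5)) = (4,7) ∈ E(G2) ✓
  (1,6) → (φ(1),φ(6)) = (4,6) ∈ E(G2) ✓
  (1,7) → (φ(1),φ(7)) = (4,5) ∈ E(G2) ✓
  (2,3) → (φ(2),φ(3)) = (1,2) ∈ E(G2) ✓
  (2,4) → (φ(2),φ(4)) = (2,3) ∈ E(G2) ✓
  (2,5) → (φ(2),φ(5)) = (2,7) ∈ E(G2) ✓
  (3,6) → (φ(3),φ(6)) = (1,6) ∈ E(G2) ✓
  (4,5) → (φ(4),φ(5)) = (3,7) ∈ E(G2) ✓
  (4,6) → (φ(4),φ(6)) = (3,6) ∈ E(G2) ✓
  (4,7) → (φ(4),φ(7)) = (3,5) ∈ E(G2) ✓
  (5,6) → (φ(5),φ(6)) = (6,7) ∈ E(G2) ✓
  (6,7) → (φ(6),φ(7)) = (5,6) ∈ E(G2) ✓
All 18 edges of G1 map to edges of G2, and |E(G1)| = |E(G2)| = 18, so φ is a bijection on edges as well as vertices. Hence G1 ≅ G2.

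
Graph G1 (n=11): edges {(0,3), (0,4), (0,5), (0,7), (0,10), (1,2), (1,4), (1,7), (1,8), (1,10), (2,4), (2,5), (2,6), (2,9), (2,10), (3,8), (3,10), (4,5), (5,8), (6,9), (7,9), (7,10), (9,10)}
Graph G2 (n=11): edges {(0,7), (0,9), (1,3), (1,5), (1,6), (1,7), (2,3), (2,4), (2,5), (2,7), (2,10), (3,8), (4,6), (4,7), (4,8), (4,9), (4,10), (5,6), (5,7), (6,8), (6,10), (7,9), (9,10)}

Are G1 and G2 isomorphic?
Yes, isomorphic

The graphs are isomorphic.
One valid mapping φ: V(G1) → V(G2): 0→6, 1→2, 2→7, 3→8, 4→5, 5→1, 6→0, 7→10, 8→3, 9→9, 10→4

Verify φ preserves adjacency — for each edge of G1, its image is an edge of G2:
  (0,3) → (φ(0),φ(3)) = (6,8) ∈ E(G2) ✓
  (0,4) → (φ(0),φ(4)) = (5,6) ∈ E(G2) ✓
  (0,5) → (φ(0),φ(5)) = (1,6) ∈ E(G2) ✓
  (0,7) → (φ(0),φ(7)) = (6,10) ∈ E(G2) ✓
  (0,10) → (φ(0),φ(10)) = (4,6) ∈ E(G2) ✓
  (1,2) → (φ(1),φ(2)) = (2,7) ∈ E(G2) ✓
  (1,4) → (φ(1),φ(4)) = (2,5) ∈ E(G2) ✓
  (1,7) → (φ(1),φ(7)) = (2,10) ∈ E(G2) ✓
  (1,8) → (φ(1),φ(8)) = (2,3) ∈ E(G2) ✓
  (1,10) → (φ(1),φ(10)) = (2,4) ∈ E(G2) ✓
  (2,4) → (φ(2),φ(4)) = (5,7) ∈ E(G2) ✓
  (2,5) → (φ(2),φ(5)) = (1,7) ∈ E(G2) ✓
  (2,6) → (φ(2),φ(6)) = (0,7) ∈ E(G2) ✓
  (2,9) → (φ(2),φ(9)) = (7,9) ∈ E(G2) ✓
  (2,10) → (φ(2),φ(10)) = (4,7) ∈ E(G2) ✓
  (3,8) → (φ(3),φ(8)) = (3,8) ∈ E(G2) ✓
  (3,10) → (φ(3),φ(10)) = (4,8) ∈ E(G2) ✓
  (4,5) → (φ(4),φ(5)) = (1,5) ∈ E(G2) ✓
  (5,8) → (φ(5),φ(8)) = (1,3) ∈ E(G2) ✓
  (6,9) → (φ(6),φ(9)) = (0,9) ∈ E(G2) ✓
  (7,9) → (φ(7),φ(9)) = (9,10) ∈ E(G2) ✓
  (7,10) → (φ(7),φ(10)) = (4,10) ∈ E(G2) ✓
  (9,10) → (φ(9),φ(10)) = (4,9) ∈ E(G2) ✓
All 23 edges of G1 map to edges of G2, and |E(G1)| = |E(G2)| = 23, so φ is a bijection on edges as well as vertices. Hence G1 ≅ G2.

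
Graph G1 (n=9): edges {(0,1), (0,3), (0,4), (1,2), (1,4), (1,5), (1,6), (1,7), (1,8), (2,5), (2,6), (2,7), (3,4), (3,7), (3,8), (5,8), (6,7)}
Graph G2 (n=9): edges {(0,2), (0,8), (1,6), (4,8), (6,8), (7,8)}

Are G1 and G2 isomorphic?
No, not isomorphic

The graphs are NOT isomorphic.

Connected components of G1: 1 component(s) with vertex sets [[0, 1, 2, 3, 4, 5, 6, 7, 8]], sizes [9].
Connected components of G2: 3 component(s) with vertex sets [[3], [5], [0, 1, 2, 4, 6, 7, 8]], sizes [1, 1, 7].
The number of connected components (and the multiset of component sizes) is an isomorphism invariant — an isomorphism maps each component of G1 bijectively onto a component of G2. Since G1 has 1 component(s) and G2 has 3, they cannot be isomorphic.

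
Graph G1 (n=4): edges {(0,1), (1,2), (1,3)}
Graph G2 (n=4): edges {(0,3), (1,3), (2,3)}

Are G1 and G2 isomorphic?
Yes, isomorphic

The graphs are isomorphic.
One valid mapping φ: V(G1) → V(G2): 0→2, 1→3, 2→1, 3→0

Verify φ preserves adjacency — for each edge of G1, its image is an edge of G2:
  (0,1) → (φ(0),φ(1)) = (2,3) ∈ E(G2) ✓
  (1,2) → (φ(1),φ(2)) = (1,3) ∈ E(G2) ✓
  (1,3) → (φ(1),φ(3)) = (0,3) ∈ E(G2) ✓
All 3 edges of G1 map to edges of G2, and |E(G1)| = |E(G2)| = 3, so φ is a bijection on edges as well as vertices. Hence G1 ≅ G2.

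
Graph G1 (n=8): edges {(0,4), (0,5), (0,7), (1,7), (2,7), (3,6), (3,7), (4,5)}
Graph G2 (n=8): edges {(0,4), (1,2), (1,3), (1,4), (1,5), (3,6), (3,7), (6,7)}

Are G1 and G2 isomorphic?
Yes, isomorphic

The graphs are isomorphic.
One valid mapping φ: V(G1) → V(G2): 0→3, 1→2, 2→5, 3→4, 4→7, 5→6, 6→0, 7→1

Verify φ preserves adjacency — for each edge of G1, its image is an edge of G2:
  (0,4) → (φ(0),φ(4)) = (3,7) ∈ E(G2) ✓
  (0,5) → (φ(0),φ(5)) = (3,6) ∈ E(G2) ✓
  (0,7) → (φ(0),φ(7)) = (1,3) ∈ E(G2) ✓
  (1,7) → (φ(1),φ(7)) = (1,2) ∈ E(G2) ✓
  (2,7) → (φ(2),φ(7)) = (1,5) ∈ E(G2) ✓
  (3,6) → (φ(3),φ(6)) = (0,4) ∈ E(G2) ✓
  (3,7) → (φ(3),φ(7)) = (1,4) ∈ E(G2) ✓
  (4,5) → (φ(4),φ(5)) = (6,7) ∈ E(G2) ✓
All 8 edges of G1 map to edges of G2, and |E(G1)| = |E(G2)| = 8, so φ is a bijection on edges as well as vertices. Hence G1 ≅ G2.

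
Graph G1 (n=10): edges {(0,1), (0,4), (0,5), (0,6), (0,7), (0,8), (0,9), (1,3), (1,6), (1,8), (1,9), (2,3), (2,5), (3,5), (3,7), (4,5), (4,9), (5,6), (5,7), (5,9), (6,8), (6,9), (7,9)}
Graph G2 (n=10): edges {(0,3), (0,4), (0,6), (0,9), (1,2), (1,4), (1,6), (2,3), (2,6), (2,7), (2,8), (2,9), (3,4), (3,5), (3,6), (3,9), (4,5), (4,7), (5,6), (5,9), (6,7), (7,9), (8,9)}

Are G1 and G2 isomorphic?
No, not isomorphic

The graphs are NOT isomorphic.

Counting triangles (3-cliques): G1 has 18, G2 has 12.
Triangle count is an isomorphism invariant, so differing triangle counts rule out isomorphism.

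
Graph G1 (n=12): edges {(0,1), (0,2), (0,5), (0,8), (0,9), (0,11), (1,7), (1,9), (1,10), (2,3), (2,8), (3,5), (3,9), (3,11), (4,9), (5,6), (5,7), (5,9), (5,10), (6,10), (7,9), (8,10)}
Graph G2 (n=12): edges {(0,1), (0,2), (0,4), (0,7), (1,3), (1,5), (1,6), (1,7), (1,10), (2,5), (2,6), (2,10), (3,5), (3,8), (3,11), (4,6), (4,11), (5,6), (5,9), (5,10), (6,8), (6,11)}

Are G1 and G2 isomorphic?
Yes, isomorphic

The graphs are isomorphic.
One valid mapping φ: V(G1) → V(G2): 0→6, 1→2, 2→11, 3→3, 4→9, 5→1, 6→7, 7→10, 8→4, 9→5, 10→0, 11→8

Verify φ preserves adjacency — for each edge of G1, its image is an edge of G2:
  (0,1) → (φ(0),φ(1)) = (2,6) ∈ E(G2) ✓
  (0,2) → (φ(0),φ(2)) = (6,11) ∈ E(G2) ✓
  (0,5) → (φ(0),φ(5)) = (1,6) ∈ E(G2) ✓
  (0,8) → (φ(0),φ(8)) = (4,6) ∈ E(G2) ✓
  (0,9) → (φ(0),φ(9)) = (5,6) ∈ E(G2) ✓
  (0,11) → (φ(0),φ(11)) = (6,8) ∈ E(G2) ✓
  (1,7) → (φ(1),φ(7)) = (2,10) ∈ E(G2) ✓
  (1,9) → (φ(1),φ(9)) = (2,5) ∈ E(G2) ✓
  (1,10) → (φ(1),φ(10)) = (0,2) ∈ E(G2) ✓
  (2,3) → (φ(2),φ(3)) = (3,11) ∈ E(G2) ✓
  (2,8) → (φ(2),φ(8)) = (4,11) ∈ E(G2) ✓
  (3,5) → (φ(3),φ(5)) = (1,3) ∈ E(G2) ✓
  (3,9) → (φ(3),φ(9)) = (3,5) ∈ E(G2) ✓
  (3,11) → (φ(3),φ(11)) = (3,8) ∈ E(G2) ✓
  (4,9) → (φ(4),φ(9)) = (5,9) ∈ E(G2) ✓
  (5,6) → (φ(5),φ(6)) = (1,7) ∈ E(G2) ✓
  (5,7) → (φ(5),φ(7)) = (1,10) ∈ E(G2) ✓
  (5,9) → (φ(5),φ(9)) = (1,5) ∈ E(G2) ✓
  (5,10) → (φ(5),φ(10)) = (0,1) ∈ E(G2) ✓
  (6,10) → (φ(6),φ(10)) = (0,7) ∈ E(G2) ✓
  (7,9) → (φ(7),φ(9)) = (5,10) ∈ E(G2) ✓
  (8,10) → (φ(8),φ(10)) = (0,4) ∈ E(G2) ✓
All 22 edges of G1 map to edges of G2, and |E(G1)| = |E(G2)| = 22, so φ is a bijection on edges as well as vertices. Hence G1 ≅ G2.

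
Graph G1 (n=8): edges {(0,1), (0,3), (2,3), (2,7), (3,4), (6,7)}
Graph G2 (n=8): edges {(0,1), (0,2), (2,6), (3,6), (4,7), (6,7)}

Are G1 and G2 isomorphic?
Yes, isomorphic

The graphs are isomorphic.
One valid mapping φ: V(G1) → V(G2): 0→7, 1→4, 2→2, 3→6, 4→3, 5→5, 6→1, 7→0

Verify φ preserves adjacency — for each edge of G1, its image is an edge of G2:
  (0,1) → (φ(0),φ(1)) = (4,7) ∈ E(G2) ✓
  (0,3) → (φ(0),φ(3)) = (6,7) ∈ E(G2) ✓
  (2,3) → (φ(2),φ(3)) = (2,6) ∈ E(G2) ✓
  (2,7) → (φ(2),φ(7)) = (0,2) ∈ E(G2) ✓
  (3,4) → (φ(3),φ(4)) = (3,6) ∈ E(G2) ✓
  (6,7) → (φ(6),φ(7)) = (0,1) ∈ E(G2) ✓
All 6 edges of G1 map to edges of G2, and |E(G1)| = |E(G2)| = 6, so φ is a bijection on edges as well as vertices. Hence G1 ≅ G2.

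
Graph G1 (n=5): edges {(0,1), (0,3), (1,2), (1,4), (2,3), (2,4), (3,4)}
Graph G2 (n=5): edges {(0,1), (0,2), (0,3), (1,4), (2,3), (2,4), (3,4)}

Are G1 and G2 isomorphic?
Yes, isomorphic

The graphs are isomorphic.
One valid mapping φ: V(G1) → V(G2): 0→1, 1→0, 2→2, 3→4, 4→3

Verify φ preserves adjacency — for each edge of G1, its image is an edge of G2:
  (0,1) → (φ(0),φ(1)) = (0,1) ∈ E(G2) ✓
  (0,3) → (φ(0),φ(3)) = (1,4) ∈ E(G2) ✓
  (1,2) → (φ(1),φ(2)) = (0,2) ∈ E(G2) ✓
  (1,4) → (φ(1),φ(4)) = (0,3) ∈ E(G2) ✓
  (2,3) → (φ(2),φ(3)) = (2,4) ∈ E(G2) ✓
  (2,4) → (φ(2),φ(4)) = (2,3) ∈ E(G2) ✓
  (3,4) → (φ(3),φ(4)) = (3,4) ∈ E(G2) ✓
All 7 edges of G1 map to edges of G2, and |E(G1)| = |E(G2)| = 7, so φ is a bijection on edges as well as vertices. Hence G1 ≅ G2.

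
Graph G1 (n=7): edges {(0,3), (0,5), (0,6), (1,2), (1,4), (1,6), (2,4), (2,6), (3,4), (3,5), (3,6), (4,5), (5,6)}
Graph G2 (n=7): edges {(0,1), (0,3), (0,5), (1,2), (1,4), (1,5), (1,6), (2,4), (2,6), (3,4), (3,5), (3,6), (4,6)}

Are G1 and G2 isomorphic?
Yes, isomorphic

The graphs are isomorphic.
One valid mapping φ: V(G1) → V(G2): 0→2, 1→5, 2→0, 3→6, 4→3, 5→4, 6→1

Verify φ preserves adjacency — for each edge of G1, its image is an edge of G2:
  (0,3) → (φ(0),φ(3)) = (2,6) ∈ E(G2) ✓
  (0,5) → (φ(0),φ(5)) = (2,4) ∈ E(G2) ✓
  (0,6) → (φ(0),φ(6)) = (1,2) ∈ E(G2) ✓
  (1,2) → (φ(1),φ(2)) = (0,5) ∈ E(G2) ✓
  (1,4) → (φ(1),φ(4)) = (3,5) ∈ E(G2) ✓
  (1,6) → (φ(1),φ(6)) = (1,5) ∈ E(G2) ✓
  (2,4) → (φ(2),φ(4)) = (0,3) ∈ E(G2) ✓
  (2,6) → (φ(2),φ(6)) = (0,1) ∈ E(G2) ✓
  (3,4) → (φ(3),φ(4)) = (3,6) ∈ E(G2) ✓
  (3,5) → (φ(3),φ(5)) = (4,6) ∈ E(G2) ✓
  (3,6) → (φ(3),φ(6)) = (1,6) ∈ E(G2) ✓
  (4,5) → (φ(4),φ(5)) = (3,4) ∈ E(G2) ✓
  (5,6) → (φ(5),φ(6)) = (1,4) ∈ E(G2) ✓
All 13 edges of G1 map to edges of G2, and |E(G1)| = |E(G2)| = 13, so φ is a bijection on edges as well as vertices. Hence G1 ≅ G2.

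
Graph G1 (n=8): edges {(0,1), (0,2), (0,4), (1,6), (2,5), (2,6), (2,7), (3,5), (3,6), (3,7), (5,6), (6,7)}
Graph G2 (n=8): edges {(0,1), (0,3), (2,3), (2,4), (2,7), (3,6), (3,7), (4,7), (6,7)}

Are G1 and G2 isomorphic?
No, not isomorphic

The graphs are NOT isomorphic.

Connected components of G1: 1 component(s) with vertex sets [[0, 1, 2, 3, 4, 5, 6, 7]], sizes [8].
Connected components of G2: 2 component(s) with vertex sets [[5], [0, 1, 2, 3, 4, 6, 7]], sizes [1, 7].
The number of connected components (and the multiset of component sizes) is an isomorphism invariant — an isomorphism maps each component of G1 bijectively onto a component of G2. Since G1 has 1 component(s) and G2 has 2, they cannot be isomorphic.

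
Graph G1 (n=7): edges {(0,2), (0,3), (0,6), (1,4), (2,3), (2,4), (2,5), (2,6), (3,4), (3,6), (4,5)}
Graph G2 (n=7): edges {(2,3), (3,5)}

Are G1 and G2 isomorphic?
No, not isomorphic

The graphs are NOT isomorphic.

Connected components of G1: 1 component(s) with vertex sets [[0, 1, 2, 3, 4, 5, 6]], sizes [7].
Connected components of G2: 5 component(s) with vertex sets [[0], [1], [4], [6], [2, 3, 5]], sizes [1, 1, 1, 1, 3].
The number of connected components (and the multiset of component sizes) is an isomorphism invariant — an isomorphism maps each component of G1 bijectively onto a component of G2. Since G1 has 1 component(s) and G2 has 5, they cannot be isomorphic.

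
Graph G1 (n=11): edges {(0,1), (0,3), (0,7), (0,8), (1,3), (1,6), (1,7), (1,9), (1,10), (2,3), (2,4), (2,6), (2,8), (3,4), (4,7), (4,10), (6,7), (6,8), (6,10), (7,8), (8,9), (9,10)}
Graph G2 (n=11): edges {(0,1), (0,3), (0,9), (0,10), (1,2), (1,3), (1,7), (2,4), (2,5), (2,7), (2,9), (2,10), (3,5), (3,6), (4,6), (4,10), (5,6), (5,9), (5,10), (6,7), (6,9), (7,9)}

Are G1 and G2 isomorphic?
Yes, isomorphic

The graphs are isomorphic.
One valid mapping φ: V(G1) → V(G2): 0→7, 1→2, 2→3, 3→1, 4→0, 5→8, 6→5, 7→9, 8→6, 9→4, 10→10

Verify φ preserves adjacency — for each edge of G1, its image is an edge of G2:
  (0,1) → (φ(0),φ(1)) = (2,7) ∈ E(G2) ✓
  (0,3) → (φ(0),φ(3)) = (1,7) ∈ E(G2) ✓
  (0,7) → (φ(0),φ(7)) = (7,9) ∈ E(G2) ✓
  (0,8) → (φ(0),φ(8)) = (6,7) ∈ E(G2) ✓
  (1,3) → (φ(1),φ(3)) = (1,2) ∈ E(G2) ✓
  (1,6) → (φ(1),φ(6)) = (2,5) ∈ E(G2) ✓
  (1,7) → (φ(1),φ(7)) = (2,9) ∈ E(G2) ✓
  (1,9) → (φ(1),φ(9)) = (2,4) ∈ E(G2) ✓
  (1,10) → (φ(1),φ(10)) = (2,10) ∈ E(G2) ✓
  (2,3) → (φ(2),φ(3)) = (1,3) ∈ E(G2) ✓
  (2,4) → (φ(2),φ(4)) = (0,3) ∈ E(G2) ✓
  (2,6) → (φ(2),φ(6)) = (3,5) ∈ E(G2) ✓
  (2,8) → (φ(2),φ(8)) = (3,6) ∈ E(G2) ✓
  (3,4) → (φ(3),φ(4)) = (0,1) ∈ E(G2) ✓
  (4,7) → (φ(4),φ(7)) = (0,9) ∈ E(G2) ✓
  (4,10) → (φ(4),φ(10)) = (0,10) ∈ E(G2) ✓
  (6,7) → (φ(6),φ(7)) = (5,9) ∈ E(G2) ✓
  (6,8) → (φ(6),φ(8)) = (5,6) ∈ E(G2) ✓
  (6,10) → (φ(6),φ(10)) = (5,10) ∈ E(G2) ✓
  (7,8) → (φ(7),φ(8)) = (6,9) ∈ E(G2) ✓
  (8,9) → (φ(8),φ(9)) = (4,6) ∈ E(G2) ✓
  (9,10) → (φ(9),φ(10)) = (4,10) ∈ E(G2) ✓
All 22 edges of G1 map to edges of G2, and |E(G1)| = |E(G2)| = 22, so φ is a bijection on edges as well as vertices. Hence G1 ≅ G2.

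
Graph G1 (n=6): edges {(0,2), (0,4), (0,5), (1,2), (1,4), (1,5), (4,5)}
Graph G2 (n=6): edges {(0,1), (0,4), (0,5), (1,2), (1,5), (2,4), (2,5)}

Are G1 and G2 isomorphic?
Yes, isomorphic

The graphs are isomorphic.
One valid mapping φ: V(G1) → V(G2): 0→2, 1→0, 2→4, 3→3, 4→5, 5→1

Verify φ preserves adjacency — for each edge of G1, its image is an edge of G2:
  (0,2) → (φ(0),φ(2)) = (2,4) ∈ E(G2) ✓
  (0,4) → (φ(0),φ(4)) = (2,5) ∈ E(G2) ✓
  (0,5) → (φ(0),φ(5)) = (1,2) ∈ E(G2) ✓
  (1,2) → (φ(1),φ(2)) = (0,4) ∈ E(G2) ✓
  (1,4) → (φ(1),φ(4)) = (0,5) ∈ E(G2) ✓
  (1,5) → (φ(1),φ(5)) = (0,1) ∈ E(G2) ✓
  (4,5) → (φ(4),φ(5)) = (1,5) ∈ E(G2) ✓
All 7 edges of G1 map to edges of G2, and |E(G1)| = |E(G2)| = 7, so φ is a bijection on edges as well as vertices. Hence G1 ≅ G2.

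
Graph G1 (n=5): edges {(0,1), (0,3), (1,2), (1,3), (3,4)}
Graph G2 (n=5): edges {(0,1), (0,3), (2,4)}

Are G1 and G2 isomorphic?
No, not isomorphic

The graphs are NOT isomorphic.

Counting triangles (3-cliques): G1 has 1, G2 has 0.
Triangle count is an isomorphism invariant, so differing triangle counts rule out isomorphism.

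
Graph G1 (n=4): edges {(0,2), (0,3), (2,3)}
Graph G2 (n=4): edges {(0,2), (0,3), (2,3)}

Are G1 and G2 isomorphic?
Yes, isomorphic

The graphs are isomorphic.
One valid mapping φ: V(G1) → V(G2): 0→0, 1→1, 2→3, 3→2

Verify φ preserves adjacency — for each edge of G1, its image is an edge of G2:
  (0,2) → (φ(0),φ(2)) = (0,3) ∈ E(G2) ✓
  (0,3) → (φ(0),φ(3)) = (0,2) ∈ E(G2) ✓
  (2,3) → (φ(2),φ(3)) = (2,3) ∈ E(G2) ✓
All 3 edges of G1 map to edges of G2, and |E(G1)| = |E(G2)| = 3, so φ is a bijection on edges as well as vertices. Hence G1 ≅ G2.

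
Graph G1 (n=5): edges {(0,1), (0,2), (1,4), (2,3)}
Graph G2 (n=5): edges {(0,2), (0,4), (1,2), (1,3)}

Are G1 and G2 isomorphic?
Yes, isomorphic

The graphs are isomorphic.
One valid mapping φ: V(G1) → V(G2): 0→2, 1→0, 2→1, 3→3, 4→4

Verify φ preserves adjacency — for each edge of G1, its image is an edge of G2:
  (0,1) → (φ(0),φ(1)) = (0,2) ∈ E(G2) ✓
  (0,2) → (φ(0),φ(2)) = (1,2) ∈ E(G2) ✓
  (1,4) → (φ(1),φ(4)) = (0,4) ∈ E(G2) ✓
  (2,3) → (φ(2),φ(3)) = (1,3) ∈ E(G2) ✓
All 4 edges of G1 map to edges of G2, and |E(G1)| = |E(G2)| = 4, so φ is a bijection on edges as well as vertices. Hence G1 ≅ G2.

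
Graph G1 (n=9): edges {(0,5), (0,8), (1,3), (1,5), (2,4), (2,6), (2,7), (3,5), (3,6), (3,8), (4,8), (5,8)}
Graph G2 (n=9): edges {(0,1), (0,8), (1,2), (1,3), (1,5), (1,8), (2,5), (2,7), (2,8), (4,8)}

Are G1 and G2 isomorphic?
No, not isomorphic

The graphs are NOT isomorphic.

Connected components of G1: 1 component(s) with vertex sets [[0, 1, 2, 3, 4, 5, 6, 7, 8]], sizes [9].
Connected components of G2: 2 component(s) with vertex sets [[6], [0, 1, 2, 3, 4, 5, 7, 8]], sizes [1, 8].
The number of connected components (and the multiset of component sizes) is an isomorphism invariant — an isomorphism maps each component of G1 bijectively onto a component of G2. Since G1 has 1 component(s) and G2 has 2, they cannot be isomorphic.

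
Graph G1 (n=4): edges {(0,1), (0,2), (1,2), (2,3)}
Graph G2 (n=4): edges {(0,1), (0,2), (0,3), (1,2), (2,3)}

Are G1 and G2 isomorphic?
No, not isomorphic

The graphs are NOT isomorphic.

Counting edges: G1 has 4 edge(s); G2 has 5 edge(s).
Edge count is an isomorphism invariant (a bijection on vertices induces a bijection on edges), so differing edge counts rule out isomorphism.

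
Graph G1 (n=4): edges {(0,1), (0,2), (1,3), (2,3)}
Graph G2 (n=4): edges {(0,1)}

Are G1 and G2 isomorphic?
No, not isomorphic

The graphs are NOT isomorphic.

Connected components of G1: 1 component(s) with vertex sets [[0, 1, 2, 3]], sizes [4].
Connected components of G2: 3 component(s) with vertex sets [[2], [3], [0, 1]], sizes [1, 1, 2].
The number of connected components (and the multiset of component sizes) is an isomorphism invariant — an isomorphism maps each component of G1 bijectively onto a component of G2. Since G1 has 1 component(s) and G2 has 3, they cannot be isomorphic.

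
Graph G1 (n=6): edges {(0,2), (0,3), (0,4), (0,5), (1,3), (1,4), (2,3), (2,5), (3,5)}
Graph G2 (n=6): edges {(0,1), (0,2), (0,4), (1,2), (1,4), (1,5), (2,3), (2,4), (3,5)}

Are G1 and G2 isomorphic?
Yes, isomorphic

The graphs are isomorphic.
One valid mapping φ: V(G1) → V(G2): 0→2, 1→5, 2→0, 3→1, 4→3, 5→4

Verify φ preserves adjacency — for each edge of G1, its image is an edge of G2:
  (0,2) → (φ(0),φ(2)) = (0,2) ∈ E(G2) ✓
  (0,3) → (φ(0),φ(3)) = (1,2) ∈ E(G2) ✓
  (0,4) → (φ(0),φ(4)) = (2,3) ∈ E(G2) ✓
  (0,5) → (φ(0),φ(5)) = (2,4) ∈ E(G2) ✓
  (1,3) → (φ(1),φ(3)) = (1,5) ∈ E(G2) ✓
  (1,4) → (φ(1),φ(4)) = (3,5) ∈ E(G2) ✓
  (2,3) → (φ(2),φ(3)) = (0,1) ∈ E(G2) ✓
  (2,5) → (φ(2),φ(5)) = (0,4) ∈ E(G2) ✓
  (3,5) → (φ(3),φ(5)) = (1,4) ∈ E(G2) ✓
All 9 edges of G1 map to edges of G2, and |E(G1)| = |E(G2)| = 9, so φ is a bijection on edges as well as vertices. Hence G1 ≅ G2.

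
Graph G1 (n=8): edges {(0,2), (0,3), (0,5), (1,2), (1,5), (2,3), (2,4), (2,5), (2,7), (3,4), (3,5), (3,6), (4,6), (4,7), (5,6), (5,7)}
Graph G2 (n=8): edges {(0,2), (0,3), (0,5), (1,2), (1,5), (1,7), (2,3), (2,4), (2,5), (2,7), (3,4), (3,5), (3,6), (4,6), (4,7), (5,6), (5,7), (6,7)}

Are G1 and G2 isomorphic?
No, not isomorphic

The graphs are NOT isomorphic.

Counting edges: G1 has 16 edge(s); G2 has 18 edge(s).
Edge count is an isomorphism invariant (a bijection on vertices induces a bijection on edges), so differing edge counts rule out isomorphism.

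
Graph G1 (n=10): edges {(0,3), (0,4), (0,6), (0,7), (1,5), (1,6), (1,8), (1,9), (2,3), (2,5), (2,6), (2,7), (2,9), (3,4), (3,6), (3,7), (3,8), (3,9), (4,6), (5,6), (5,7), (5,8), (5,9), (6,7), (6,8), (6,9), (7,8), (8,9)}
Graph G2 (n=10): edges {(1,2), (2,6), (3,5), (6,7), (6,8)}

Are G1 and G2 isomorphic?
No, not isomorphic

The graphs are NOT isomorphic.

Connected components of G1: 1 component(s) with vertex sets [[0, 1, 2, 3, 4, 5, 6, 7, 8, 9]], sizes [10].
Connected components of G2: 5 component(s) with vertex sets [[0], [4], [9], [3, 5], [1, 2, 6, 7, 8]], sizes [1, 1, 1, 2, 5].
The number of connected components (and the multiset of component sizes) is an isomorphism invariant — an isomorphism maps each component of G1 bijectively onto a component of G2. Since G1 has 1 component(s) and G2 has 5, they cannot be isomorphic.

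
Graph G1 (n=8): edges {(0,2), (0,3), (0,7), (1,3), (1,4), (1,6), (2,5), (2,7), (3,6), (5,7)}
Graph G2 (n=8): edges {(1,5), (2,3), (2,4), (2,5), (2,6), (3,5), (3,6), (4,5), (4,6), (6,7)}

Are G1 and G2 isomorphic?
No, not isomorphic

The graphs are NOT isomorphic.

Counting triangles (3-cliques): G1 has 3, G2 has 4.
Triangle count is an isomorphism invariant, so differing triangle counts rule out isomorphism.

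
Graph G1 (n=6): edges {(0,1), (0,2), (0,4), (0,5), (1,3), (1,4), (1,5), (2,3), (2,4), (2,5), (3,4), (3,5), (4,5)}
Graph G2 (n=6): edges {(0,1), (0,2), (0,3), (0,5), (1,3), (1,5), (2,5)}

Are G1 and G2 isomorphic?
No, not isomorphic

The graphs are NOT isomorphic.

Connected components of G1: 1 component(s) with vertex sets [[0, 1, 2, 3, 4, 5]], sizes [6].
Connected components of G2: 2 component(s) with vertex sets [[4], [0, 1, 2, 3, 5]], sizes [1, 5].
The number of connected components (and the multiset of component sizes) is an isomorphism invariant — an isomorphism maps each component of G1 bijectively onto a component of G2. Since G1 has 1 component(s) and G2 has 2, they cannot be isomorphic.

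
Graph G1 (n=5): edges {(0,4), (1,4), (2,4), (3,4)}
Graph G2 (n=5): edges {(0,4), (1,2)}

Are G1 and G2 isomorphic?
No, not isomorphic

The graphs are NOT isomorphic.

Degrees in G1: deg(0)=1, deg(1)=1, deg(2)=1, deg(3)=1, deg(4)=4.
Sorted degree sequence of G1: [4, 1, 1, 1, 1].
Degrees in G2: deg(0)=1, deg(1)=1, deg(2)=1, deg(3)=0, deg(4)=1.
Sorted degree sequence of G2: [1, 1, 1, 1, 0].
The (sorted) degree sequence is an isomorphism invariant, so since G1 and G2 have different degree sequences they cannot be isomorphic.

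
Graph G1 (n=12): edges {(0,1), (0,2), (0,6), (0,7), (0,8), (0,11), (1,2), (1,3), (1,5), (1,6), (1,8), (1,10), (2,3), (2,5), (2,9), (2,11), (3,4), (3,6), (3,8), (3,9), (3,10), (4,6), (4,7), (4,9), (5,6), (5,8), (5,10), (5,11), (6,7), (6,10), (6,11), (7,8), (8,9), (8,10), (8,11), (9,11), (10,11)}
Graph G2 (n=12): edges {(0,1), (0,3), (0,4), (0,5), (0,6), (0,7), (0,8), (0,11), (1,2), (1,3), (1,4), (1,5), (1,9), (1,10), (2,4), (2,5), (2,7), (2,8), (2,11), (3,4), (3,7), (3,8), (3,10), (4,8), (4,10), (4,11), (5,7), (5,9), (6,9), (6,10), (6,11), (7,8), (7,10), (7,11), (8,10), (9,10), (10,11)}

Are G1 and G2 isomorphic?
Yes, isomorphic

The graphs are isomorphic.
One valid mapping φ: V(G1) → V(G2): 0→11, 1→4, 2→2, 3→1, 4→9, 5→8, 6→10, 7→6, 8→0, 9→5, 10→3, 11→7

Verify φ preserves adjacency — for each edge of G1, its image is an edge of G2:
  (0,1) → (φ(0),φ(1)) = (4,11) ∈ E(G2) ✓
  (0,2) → (φ(0),φ(2)) = (2,11) ∈ E(G2) ✓
  (0,6) → (φ(0),φ(6)) = (10,11) ∈ E(G2) ✓
  (0,7) → (φ(0),φ(7)) = (6,11) ∈ E(G2) ✓
  (0,8) → (φ(0),φ(8)) = (0,11) ∈ E(G2) ✓
  (0,11) → (φ(0),φ(11)) = (7,11) ∈ E(G2) ✓
  (1,2) → (φ(1),φ(2)) = (2,4) ∈ E(G2) ✓
  (1,3) → (φ(1),φ(3)) = (1,4) ∈ E(G2) ✓
  (1,5) → (φ(1),φ(5)) = (4,8) ∈ E(G2) ✓
  (1,6) → (φ(1),φ(6)) = (4,10) ∈ E(G2) ✓
  (1,8) → (φ(1),φ(8)) = (0,4) ∈ E(G2) ✓
  (1,10) → (φ(1),φ(10)) = (3,4) ∈ E(G2) ✓
  (2,3) → (φ(2),φ(3)) = (1,2) ∈ E(G2) ✓
  (2,5) → (φ(2),φ(5)) = (2,8) ∈ E(G2) ✓
  (2,9) → (φ(2),φ(9)) = (2,5) ∈ E(G2) ✓
  (2,11) → (φ(2),φ(11)) = (2,7) ∈ E(G2) ✓
  (3,4) → (φ(3),φ(4)) = (1,9) ∈ E(G2) ✓
  (3,6) → (φ(3),φ(6)) = (1,10) ∈ E(G2) ✓
  (3,8) → (φ(3),φ(8)) = (0,1) ∈ E(G2) ✓
  (3,9) → (φ(3),φ(9)) = (1,5) ∈ E(G2) ✓
  (3,10) → (φ(3),φ(10)) = (1,3) ∈ E(G2) ✓
  (4,6) → (φ(4),φ(6)) = (9,10) ∈ E(G2) ✓
  (4,7) → (φ(4),φ(7)) = (6,9) ∈ E(G2) ✓
  (4,9) → (φ(4),φ(9)) = (5,9) ∈ E(G2) ✓
  (5,6) → (φ(5),φ(6)) = (8,10) ∈ E(G2) ✓
  (5,8) → (φ(5),φ(8)) = (0,8) ∈ E(G2) ✓
  (5,10) → (φ(5),φ(10)) = (3,8) ∈ E(G2) ✓
  (5,11) → (φ(5),φ(11)) = (7,8) ∈ E(G2) ✓
  (6,7) → (φ(6),φ(7)) = (6,10) ∈ E(G2) ✓
  (6,10) → (φ(6),φ(10)) = (3,10) ∈ E(G2) ✓
  (6,11) → (φ(6),φ(11)) = (7,10) ∈ E(G2) ✓
  (7,8) → (φ(7),φ(8)) = (0,6) ∈ E(G2) ✓
  (8,9) → (φ(8),φ(9)) = (0,5) ∈ E(G2) ✓
  (8,10) → (φ(8),φ(10)) = (0,3) ∈ E(G2) ✓
  (8,11) → (φ(8),φ(11)) = (0,7) ∈ E(G2) ✓
  (9,11) → (φ(9),φ(11)) = (5,7) ∈ E(G2) ✓
  (10,11) → (φ(10),φ(11)) = (3,7) ∈ E(G2) ✓
All 37 edges of G1 map to edges of G2, and |E(G1)| = |E(G2)| = 37, so φ is a bijection on edges as well as vertices. Hence G1 ≅ G2.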